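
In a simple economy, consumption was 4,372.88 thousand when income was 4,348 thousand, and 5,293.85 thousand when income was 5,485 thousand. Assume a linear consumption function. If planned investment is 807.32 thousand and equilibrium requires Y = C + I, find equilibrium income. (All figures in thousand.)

Y = 8728

MPC = (5293.85 − 4372.88)/(5485 − 4348) = 920.97/1137 = 0.81
a = 4372.88 − 0.81(4348) = 851
Equilibrium: Y = 851 + 0.81Y + 807.32
0.19Y = 1658.32, so Y = 1658.32/0.19 = 8728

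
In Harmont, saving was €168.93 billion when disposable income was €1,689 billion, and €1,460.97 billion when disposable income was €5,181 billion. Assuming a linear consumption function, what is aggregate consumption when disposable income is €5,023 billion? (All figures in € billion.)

MPS = ΔS/ΔY = (1460.97 − 168.93)/(5181 − 1689) = 1292.04/3492 = 0.37
MPC = 1 − MPS = 0.63
Autonomous saving = 168.93 − 0.37(1689) = -456, so a = 456
C = 456 + 0.63(5023) = 456 + 3164.49 = 3620.49

C = 3620.49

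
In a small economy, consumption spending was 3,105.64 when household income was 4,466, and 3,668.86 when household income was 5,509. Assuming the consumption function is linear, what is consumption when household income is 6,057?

MPC = (3668.86 − 3105.64)/(5509 − 4466) = 563.22/1043 = 0.54
a = 3105.64 − 0.54(4466) = 3105.64 − 2411.64 = 694
C = 694 + 0.54(6057) = 694 + 3270.78 = 3964.78

C = 3964.78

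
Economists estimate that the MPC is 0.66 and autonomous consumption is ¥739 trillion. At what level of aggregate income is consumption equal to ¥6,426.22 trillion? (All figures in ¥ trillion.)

Y = 8617

739 + 0.66Y = 6426.22
0.66Y = 5687.22, so Y = 5687.22/0.66 = 8617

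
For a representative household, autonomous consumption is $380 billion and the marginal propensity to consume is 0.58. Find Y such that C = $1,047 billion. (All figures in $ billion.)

380 + 0.58Y = 1047
0.58Y = 667, so Y = 667/0.58 = 1150

Y = 1150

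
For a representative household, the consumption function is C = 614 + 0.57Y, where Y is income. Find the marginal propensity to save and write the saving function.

MPS = 0.43; S = -614 + 0.43Y

MPS = 1 − MPC = 1 − 0.57 = 0.43
S = Y − C = -614 + 0.43Y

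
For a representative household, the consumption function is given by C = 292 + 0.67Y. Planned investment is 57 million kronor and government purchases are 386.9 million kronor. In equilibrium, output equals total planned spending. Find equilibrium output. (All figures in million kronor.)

Y = 2230

Y = C + I + G = 292 + 0.67Y + 57 + 386.9
Y − 0.67Y = 735.9
0.33Y = 735.9, so Y = 735.9/0.33 = 2230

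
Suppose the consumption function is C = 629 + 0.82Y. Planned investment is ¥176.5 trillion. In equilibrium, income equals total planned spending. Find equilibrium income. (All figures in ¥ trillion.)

Y = 4475

Y = C + I = 629 + 0.82Y + 176.5
Y − 0.82Y = 805.5
0.18Y = 805.5, so Y = 805.5/0.18 = 4475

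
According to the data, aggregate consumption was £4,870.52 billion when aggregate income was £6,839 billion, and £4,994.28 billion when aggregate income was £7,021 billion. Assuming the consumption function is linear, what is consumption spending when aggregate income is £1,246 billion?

C = 1067.28

MPC = (4994.28 − 4870.52)/(7021 − 6839) = 123.76/182 = 0.68
a = 4870.52 − 0.68(6839) = 4870.52 − 4650.52 = 220
C = 220 + 0.68(1246) = 220 + 847.28 = 1067.28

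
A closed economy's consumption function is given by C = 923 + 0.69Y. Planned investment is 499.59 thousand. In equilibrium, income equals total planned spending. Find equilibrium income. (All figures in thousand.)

Y = C + I = 923 + 0.69Y + 499.59
Y − 0.69Y = 1422.59
0.31Y = 1422.59, so Y = 1422.59/0.31 = 4589

Y = 4589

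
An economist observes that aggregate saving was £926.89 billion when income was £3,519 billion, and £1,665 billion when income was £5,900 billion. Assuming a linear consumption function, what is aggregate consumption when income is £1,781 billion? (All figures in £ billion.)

C = 1392.89

MPS = ΔS/ΔY = (1665 − 926.89)/(5900 − 3519) = 738.11/2381 = 0.31
MPC = 1 − MPS = 0.69
Autonomous saving = 926.89 − 0.31(3519) = -164, so a = 164
C = 164 + 0.69(1781) = 164 + 1228.89 = 1392.89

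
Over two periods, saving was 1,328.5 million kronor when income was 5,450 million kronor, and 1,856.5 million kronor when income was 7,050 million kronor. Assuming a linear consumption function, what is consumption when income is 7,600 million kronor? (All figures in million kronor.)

MPS = ΔS/ΔY = (1856.5 − 1328.5)/(7050 − 5450) = 528/1600 = 0.33
MPC = 1 − MPS = 0.67
Autonomous saving = 1328.5 − 0.33(5450) = -470, so a = 470
C = 470 + 0.67(7600) = 470 + 5092 = 5562

C = 5562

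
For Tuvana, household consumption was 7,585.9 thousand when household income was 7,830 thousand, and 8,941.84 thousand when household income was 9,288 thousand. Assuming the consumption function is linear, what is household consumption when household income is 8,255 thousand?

MPC = (8941.84 − 7585.9)/(9288 − 7830) = 1355.94/1458 = 0.93
a = 7585.9 − 0.93(7830) = 7585.9 − 7281.9 = 304
C = 304 + 0.93(8255) = 304 + 7677.15 = 7981.15

C = 7981.15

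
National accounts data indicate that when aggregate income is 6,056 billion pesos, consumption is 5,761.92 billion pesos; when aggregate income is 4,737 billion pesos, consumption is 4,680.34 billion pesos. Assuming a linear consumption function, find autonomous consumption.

a = 796

MPC = ΔC/ΔY = (5761.92 − 4680.34)/(6056 − 4737) = 1081.58/1319 = 0.82
a = C − MPC·Y = 4680.34 − 0.82(4737) = 4680.34 − 3884.34 = 796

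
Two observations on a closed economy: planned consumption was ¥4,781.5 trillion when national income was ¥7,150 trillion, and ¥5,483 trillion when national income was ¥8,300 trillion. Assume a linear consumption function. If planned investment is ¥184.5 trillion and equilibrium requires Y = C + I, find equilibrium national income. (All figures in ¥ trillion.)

Y = 1550

MPC = (5483 − 4781.5)/(8300 − 7150) = 701.5/1150 = 0.61
a = 4781.5 − 0.61(7150) = 420
Equilibrium: Y = 420 + 0.61Y + 184.5
0.39Y = 604.5, so Y = 604.5/0.39 = 1550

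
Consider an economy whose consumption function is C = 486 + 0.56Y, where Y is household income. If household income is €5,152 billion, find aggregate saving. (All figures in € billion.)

S = 1780.88

C = 486 + 0.56(5152) = 486 + 2885.12 = 3371.12
S = Y − C = 5152 − 3371.12 = 1780.88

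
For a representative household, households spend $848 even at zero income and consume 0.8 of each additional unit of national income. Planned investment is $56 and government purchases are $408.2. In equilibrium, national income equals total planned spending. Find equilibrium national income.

Y = 6561

Y = C + I + G = 848 + 0.8Y + 56 + 408.2
Y − 0.8Y = 1312.2
0.2Y = 1312.2, so Y = 1312.2/0.2 = 6561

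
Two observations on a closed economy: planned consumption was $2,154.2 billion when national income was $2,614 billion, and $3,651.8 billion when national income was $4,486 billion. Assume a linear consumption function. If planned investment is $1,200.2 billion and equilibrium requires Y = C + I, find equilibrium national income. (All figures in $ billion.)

Y = 6316

MPC = (3651.8 − 2154.2)/(4486 − 2614) = 1497.6/1872 = 0.8
a = 2154.2 − 0.8(2614) = 63
Equilibrium: Y = 63 + 0.8Y + 1200.2
0.2Y = 1263.2, so Y = 1263.2/0.2 = 6316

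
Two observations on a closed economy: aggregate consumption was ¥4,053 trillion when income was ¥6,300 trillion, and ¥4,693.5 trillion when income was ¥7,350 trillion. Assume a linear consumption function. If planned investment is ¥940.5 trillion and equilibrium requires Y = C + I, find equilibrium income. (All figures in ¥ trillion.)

Y = 2950

MPC = (4693.5 − 4053)/(7350 − 6300) = 640.5/1050 = 0.61
a = 4053 − 0.61(6300) = 210
Equilibrium: Y = 210 + 0.61Y + 940.5
0.39Y = 1150.5, so Y = 1150.5/0.39 = 2950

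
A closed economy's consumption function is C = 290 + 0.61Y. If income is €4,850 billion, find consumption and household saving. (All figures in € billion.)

C = 290 + 0.61(4850) = 290 + 2958.5 = 3248.5
S = Y − C = 4850 − 3248.5 = 1601.5

C = 3248.5; S = 1601.5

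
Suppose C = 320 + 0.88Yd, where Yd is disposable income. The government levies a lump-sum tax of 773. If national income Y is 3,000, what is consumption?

C = 2279.76

Yd = Y − T = 3000 − 773 = 2227
C = 320 + 0.88(2227) = 320 + 1959.76 = 2279.76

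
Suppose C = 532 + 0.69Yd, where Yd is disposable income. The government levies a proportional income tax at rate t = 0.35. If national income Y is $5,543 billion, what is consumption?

C = 3018.0355

Yd = (1 − 0.35)(5543) = 0.65(5543) = 3602.95
C = 532 + 0.69(3602.95) = 532 + 2486.0355 = 3018.0355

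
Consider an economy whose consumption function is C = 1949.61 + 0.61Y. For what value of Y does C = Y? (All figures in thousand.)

Y = 4999

At break-even, C = Y: 1949.61 + 0.61Y = Y
0.39Y = 1949.61, so Y = 1949.61/0.39 = 4999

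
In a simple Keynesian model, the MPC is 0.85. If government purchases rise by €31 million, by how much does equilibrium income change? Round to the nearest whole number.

The multiplier is 1/(1 − MPC) = 1/0.15.
ΔY = 31/0.15 = 206.67 ≈ 207

ΔY ≈ 207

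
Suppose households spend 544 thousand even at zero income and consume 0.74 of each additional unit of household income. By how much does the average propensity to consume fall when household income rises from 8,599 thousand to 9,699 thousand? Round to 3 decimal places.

At Y = 8599: C = 544 + 0.74(8599) = 6907.26, APC = 6907.26/8599 = 0.8033
At Y = 9699: C = 7721.26, APC = 7721.26/9699 = 0.7961
Fall in APC = 0.8033 − 0.7961 = 0.0072 ≈ 0.007

ΔAPC = 0.007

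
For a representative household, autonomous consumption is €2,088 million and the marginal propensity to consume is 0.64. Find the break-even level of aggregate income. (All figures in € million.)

At break-even, C = Y: 2088 + 0.64Y = Y
0.36Y = 2088, so Y = 2088/0.36 = 5800

Y = 5800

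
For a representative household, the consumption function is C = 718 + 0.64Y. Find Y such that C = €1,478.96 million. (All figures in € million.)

718 + 0.64Y = 1478.96
0.64Y = 760.96, so Y = 760.96/0.64 = 1189

Y = 1189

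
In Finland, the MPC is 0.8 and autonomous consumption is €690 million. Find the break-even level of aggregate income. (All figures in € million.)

At break-even, C = Y: 690 + 0.8Y = Y
0.2Y = 690, so Y = 690/0.2 = 3450

Y = 3450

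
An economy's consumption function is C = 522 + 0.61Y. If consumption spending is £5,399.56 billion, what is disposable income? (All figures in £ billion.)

522 + 0.61Y = 5399.56
0.61Y = 4877.56, so Y = 4877.56/0.61 = 7996

Y = 7996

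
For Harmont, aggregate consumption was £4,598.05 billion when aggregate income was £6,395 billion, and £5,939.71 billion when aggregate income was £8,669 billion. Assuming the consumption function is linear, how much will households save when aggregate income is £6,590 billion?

MPC = (5939.71 − 4598.05)/(8669 − 6395) = 1341.66/2274 = 0.59
a = 4598.05 − 0.59(6395) = 4598.05 − 3773.05 = 825
C = 825 + 0.59(6590) = 4713.1
S = 6590 − 4713.1 = 1876.9

S = 1876.9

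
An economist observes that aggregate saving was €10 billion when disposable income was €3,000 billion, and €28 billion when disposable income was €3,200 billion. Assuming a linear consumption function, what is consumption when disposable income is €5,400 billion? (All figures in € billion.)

C = 5174

MPS = ΔS/ΔY = (28 − 10)/(3200 − 3000) = 18/200 = 0.09
MPC = 1 − MPS = 0.91
Autonomous saving = 10 − 0.09(3000) = -260, so a = 260
C = 260 + 0.91(5400) = 260 + 4914 = 5174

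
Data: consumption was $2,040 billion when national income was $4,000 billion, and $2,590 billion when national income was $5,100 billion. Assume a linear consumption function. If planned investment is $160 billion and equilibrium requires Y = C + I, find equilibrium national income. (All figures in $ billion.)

MPC = (2590 − 2040)/(5100 − 4000) = 550/1100 = 0.5
a = 2040 − 0.5(4000) = 40
Equilibrium: Y = 40 + 0.5Y + 160
0.5Y = 200, so Y = 200/0.5 = 400

Y = 400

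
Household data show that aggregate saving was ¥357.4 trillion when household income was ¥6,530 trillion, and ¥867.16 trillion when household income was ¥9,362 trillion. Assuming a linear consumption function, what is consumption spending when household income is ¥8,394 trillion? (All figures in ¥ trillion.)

C = 7701.08

MPS = ΔS/ΔY = (867.16 − 357.4)/(9362 − 6530) = 509.76/2832 = 0.18
MPC = 1 − MPS = 0.82
Autonomous saving = 357.4 − 0.18(6530) = -818, so a = 818
C = 818 + 0.82(8394) = 818 + 6883.08 = 7701.08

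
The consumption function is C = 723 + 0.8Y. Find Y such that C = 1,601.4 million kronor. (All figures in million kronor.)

723 + 0.8Y = 1601.4
0.8Y = 878.4, so Y = 878.4/0.8 = 1098

Y = 1098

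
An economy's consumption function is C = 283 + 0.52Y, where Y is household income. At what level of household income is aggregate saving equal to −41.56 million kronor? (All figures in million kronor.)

Y = 503

S = Y − C = -283 + 0.48Y
-283 + 0.48Y = -41.56, so 0.48Y = 241.44 and Y = 503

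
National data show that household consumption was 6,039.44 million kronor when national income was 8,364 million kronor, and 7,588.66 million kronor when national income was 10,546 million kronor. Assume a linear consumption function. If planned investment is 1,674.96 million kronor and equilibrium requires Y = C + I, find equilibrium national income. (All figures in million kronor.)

MPC = (7588.66 − 6039.44)/(10546 − 8364) = 1549.22/2182 = 0.71
a = 6039.44 − 0.71(8364) = 101
Equilibrium: Y = 101 + 0.71Y + 1674.96
0.29Y = 1775.96, so Y = 1775.96/0.29 = 6124

Y = 6124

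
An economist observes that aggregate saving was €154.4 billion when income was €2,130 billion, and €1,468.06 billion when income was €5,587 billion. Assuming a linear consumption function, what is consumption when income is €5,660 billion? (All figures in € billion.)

MPS = ΔS/ΔY = (1468.06 − 154.4)/(5587 − 2130) = 1313.66/3457 = 0.38
MPC = 1 − MPS = 0.62
Autonomous saving = 154.4 − 0.38(2130) = -655, so a = 655
C = 655 + 0.62(5660) = 655 + 3509.2 = 4164.2

C = 4164.2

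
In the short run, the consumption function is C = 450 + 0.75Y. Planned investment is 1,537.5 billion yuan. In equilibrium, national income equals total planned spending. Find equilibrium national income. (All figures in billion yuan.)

Y = C + I = 450 + 0.75Y + 1537.5
Y − 0.75Y = 1987.5
0.25Y = 1987.5, so Y = 1987.5/0.25 = 7950

Y = 7950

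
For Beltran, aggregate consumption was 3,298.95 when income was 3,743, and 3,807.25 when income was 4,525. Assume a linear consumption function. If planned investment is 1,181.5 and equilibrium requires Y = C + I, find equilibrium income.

MPC = (3807.25 − 3298.95)/(4525 − 3743) = 508.3/782 = 0.65
a = 3298.95 − 0.65(3743) = 866
Equilibrium: Y = 866 + 0.65Y + 1181.5
0.35Y = 2047.5, so Y = 2047.5/0.35 = 5850

Y = 5850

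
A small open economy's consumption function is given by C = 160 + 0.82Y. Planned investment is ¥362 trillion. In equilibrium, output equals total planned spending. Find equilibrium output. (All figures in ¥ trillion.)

Y = C + I = 160 + 0.82Y + 362
Y − 0.82Y = 522
0.18Y = 522, so Y = 522/0.18 = 2900

Y = 2900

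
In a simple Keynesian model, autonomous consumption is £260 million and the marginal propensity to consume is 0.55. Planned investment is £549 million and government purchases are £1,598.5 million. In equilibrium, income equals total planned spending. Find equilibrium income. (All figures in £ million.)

Y = C + I + G = 260 + 0.55Y + 549 + 1598.5
Y − 0.55Y = 2407.5
0.45Y = 2407.5, so Y = 2407.5/0.45 = 5350

Y = 5350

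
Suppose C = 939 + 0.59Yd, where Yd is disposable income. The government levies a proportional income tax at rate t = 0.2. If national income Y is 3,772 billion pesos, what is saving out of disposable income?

Yd = (1 − 0.2)(3772) = 0.8(3772) = 3017.6
C = 939 + 0.59(3017.6) = 939 + 1780.384 = 2719.384
S = Yd − C = 3017.6 − 2719.384 = 298.216

S = 298.216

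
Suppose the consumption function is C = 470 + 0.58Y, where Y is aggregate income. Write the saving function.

S = Y − C = Y − (470 + 0.58Y) = -470 + (1 − 0.58)Y

S = -470 + 0.42Y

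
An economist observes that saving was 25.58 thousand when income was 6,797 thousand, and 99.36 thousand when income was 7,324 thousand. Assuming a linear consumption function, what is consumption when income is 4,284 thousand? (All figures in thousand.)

C = 4610.24

MPS = ΔS/ΔY = (99.36 − 25.58)/(7324 − 6797) = 73.78/527 = 0.14
MPC = 1 − MPS = 0.86
Autonomous saving = 25.58 − 0.14(6797) = -926, so a = 926
C = 926 + 0.86(4284) = 926 + 3684.24 = 4610.24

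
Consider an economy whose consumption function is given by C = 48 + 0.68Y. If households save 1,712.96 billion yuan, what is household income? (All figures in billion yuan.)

Y = 5503

S = Y − C = -48 + 0.32Y
-48 + 0.32Y = 1712.96, so 0.32Y = 1760.96 and Y = 5503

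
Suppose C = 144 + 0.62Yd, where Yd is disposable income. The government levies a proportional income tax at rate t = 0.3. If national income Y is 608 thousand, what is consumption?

Yd = (1 − 0.3)(608) = 0.7(608) = 425.6
C = 144 + 0.62(425.6) = 144 + 263.872 = 407.872

C = 407.872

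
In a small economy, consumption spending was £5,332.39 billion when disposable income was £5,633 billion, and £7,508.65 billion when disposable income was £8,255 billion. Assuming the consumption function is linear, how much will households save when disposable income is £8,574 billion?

MPC = (7508.65 − 5332.39)/(8255 − 5633) = 2176.26/2622 = 0.83
a = 5332.39 − 0.83(5633) = 5332.39 − 4675.39 = 657
C = 657 + 0.83(8574) = 7773.42
S = 8574 − 7773.42 = 800.58

S = 800.58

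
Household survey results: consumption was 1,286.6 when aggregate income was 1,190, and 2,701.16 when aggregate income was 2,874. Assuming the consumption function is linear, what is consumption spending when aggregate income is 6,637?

C = 5862.08

MPC = (2701.16 − 1286.6)/(2874 − 1190) = 1414.56/1684 = 0.84
a = 1286.6 − 0.84(1190) = 1286.6 − 999.6 = 287
C = 287 + 0.84(6637) = 287 + 5575.08 = 5862.08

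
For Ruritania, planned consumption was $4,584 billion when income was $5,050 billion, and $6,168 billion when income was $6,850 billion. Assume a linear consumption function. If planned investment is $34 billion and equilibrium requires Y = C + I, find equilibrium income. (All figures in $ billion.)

MPC = (6168 − 4584)/(6850 − 5050) = 1584/1800 = 0.88
a = 4584 − 0.88(5050) = 140
Equilibrium: Y = 140 + 0.88Y + 34
0.12Y = 174, so Y = 174/0.12 = 1450

Y = 1450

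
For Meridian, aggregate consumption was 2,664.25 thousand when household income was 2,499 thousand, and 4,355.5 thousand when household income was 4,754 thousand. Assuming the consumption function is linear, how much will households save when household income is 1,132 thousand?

MPC = (4355.5 − 2664.25)/(4754 − 2499) = 1691.25/2255 = 0.75
a = 2664.25 − 0.75(2499) = 2664.25 − 1874.25 = 790
C = 790 + 0.75(1132) = 1639
S = 1132 − 1639 = -507

S = -507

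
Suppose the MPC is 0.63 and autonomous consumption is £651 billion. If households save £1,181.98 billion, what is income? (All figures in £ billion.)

S = Y − C = -651 + 0.37Y
-651 + 0.37Y = 1181.98, so 0.37Y = 1832.98 and Y = 4954

Y = 4954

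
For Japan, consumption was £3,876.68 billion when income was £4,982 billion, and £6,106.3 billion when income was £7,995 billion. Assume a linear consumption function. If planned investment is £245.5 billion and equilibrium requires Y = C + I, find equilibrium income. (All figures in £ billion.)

Y = 1675

MPC = (6106.3 − 3876.68)/(7995 − 4982) = 2229.62/3013 = 0.74
a = 3876.68 − 0.74(4982) = 190
Equilibrium: Y = 190 + 0.74Y + 245.5
0.26Y = 435.5, so Y = 435.5/0.26 = 1675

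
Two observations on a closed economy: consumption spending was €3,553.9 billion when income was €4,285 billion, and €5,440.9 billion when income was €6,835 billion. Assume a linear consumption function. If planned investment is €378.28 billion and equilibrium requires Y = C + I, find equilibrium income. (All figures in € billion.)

MPC = (5440.9 − 3553.9)/(6835 − 4285) = 1887/2550 = 0.74
a = 3553.9 − 0.74(4285) = 383
Equilibrium: Y = 383 + 0.74Y + 378.28
0.26Y = 761.28, so Y = 761.28/0.26 = 2928

Y = 2928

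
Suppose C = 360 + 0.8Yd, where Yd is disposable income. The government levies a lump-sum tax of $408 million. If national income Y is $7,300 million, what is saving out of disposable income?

S = 1018.4

Yd = Y − T = 7300 − 408 = 6892
C = 360 + 0.8(6892) = 360 + 5513.6 = 5873.6
S = Yd − C = 6892 − 5873.6 = 1018.4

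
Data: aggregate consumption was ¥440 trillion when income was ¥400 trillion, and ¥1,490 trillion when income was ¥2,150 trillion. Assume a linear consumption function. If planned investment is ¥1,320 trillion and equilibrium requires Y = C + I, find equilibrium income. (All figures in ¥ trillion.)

Y = 3800

MPC = (1490 − 440)/(2150 − 400) = 1050/1750 = 0.6
a = 440 − 0.6(400) = 200
Equilibrium: Y = 200 + 0.6Y + 1320
0.4Y = 1520, so Y = 1520/0.4 = 3800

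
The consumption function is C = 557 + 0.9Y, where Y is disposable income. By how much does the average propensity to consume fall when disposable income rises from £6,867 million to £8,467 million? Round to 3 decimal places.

At Y = 6867: C = 557 + 0.9(6867) = 6737.3, APC = 6737.3/6867 = 0.9811
At Y = 8467: C = 8177.3, APC = 8177.3/8467 = 0.9658
Fall in APC = 0.9811 − 0.9658 = 0.0153 ≈ 0.015

ΔAPC = 0.015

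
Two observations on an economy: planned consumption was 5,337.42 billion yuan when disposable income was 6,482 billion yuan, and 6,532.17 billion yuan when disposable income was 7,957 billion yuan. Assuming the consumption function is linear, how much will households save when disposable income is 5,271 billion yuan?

MPC = (6532.17 − 5337.42)/(7957 − 6482) = 1194.75/1475 = 0.81
a = 5337.42 − 0.81(6482) = 5337.42 − 5250.42 = 87
C = 87 + 0.81(5271) = 4356.51
S = 5271 − 4356.51 = 914.49

S = 914.49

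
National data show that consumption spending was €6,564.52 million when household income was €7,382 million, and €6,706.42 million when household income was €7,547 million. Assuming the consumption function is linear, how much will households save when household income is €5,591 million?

MPC = (6706.42 − 6564.52)/(7547 − 7382) = 141.9/165 = 0.86
a = 6564.52 − 0.86(7382) = 6564.52 − 6348.52 = 216
C = 216 + 0.86(5591) = 5024.26
S = 5591 − 5024.26 = 566.74

S = 566.74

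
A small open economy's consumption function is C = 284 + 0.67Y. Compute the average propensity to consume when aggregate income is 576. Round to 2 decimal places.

C = 284 + 0.67(576) = 669.92
APC = C/Y = 669.92/576 = 1.16

APC = 1.16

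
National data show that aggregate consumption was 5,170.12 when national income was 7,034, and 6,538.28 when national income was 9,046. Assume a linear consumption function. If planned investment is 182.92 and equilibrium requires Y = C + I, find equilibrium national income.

Y = 1781

MPC = (6538.28 − 5170.12)/(9046 − 7034) = 1368.16/2012 = 0.68
a = 5170.12 − 0.68(7034) = 387
Equilibrium: Y = 387 + 0.68Y + 182.92
0.32Y = 569.92, so Y = 569.92/0.32 = 1781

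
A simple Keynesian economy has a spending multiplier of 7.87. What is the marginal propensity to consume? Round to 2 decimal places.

MPC = 0.87

k = 1/(1 − MPC), so 1 − MPC = 1/k = 1/7.87 = 0.1271
MPC = 1 − 0.1271 = 0.87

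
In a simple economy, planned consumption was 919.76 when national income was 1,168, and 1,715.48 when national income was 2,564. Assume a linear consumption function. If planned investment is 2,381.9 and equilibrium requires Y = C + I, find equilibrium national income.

MPC = (1715.48 − 919.76)/(2564 − 1168) = 795.72/1396 = 0.57
a = 919.76 − 0.57(1168) = 254
Equilibrium: Y = 254 + 0.57Y + 2381.9
0.43Y = 2635.9, so Y = 2635.9/0.43 = 6130

Y = 6130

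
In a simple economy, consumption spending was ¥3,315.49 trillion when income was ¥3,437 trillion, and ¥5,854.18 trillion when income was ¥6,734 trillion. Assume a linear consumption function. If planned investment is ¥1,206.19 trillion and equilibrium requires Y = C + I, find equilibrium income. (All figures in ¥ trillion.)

Y = 8153

MPC = (5854.18 − 3315.49)/(6734 − 3437) = 2538.69/3297 = 0.77
a = 3315.49 − 0.77(3437) = 669
Equilibrium: Y = 669 + 0.77Y + 1206.19
0.23Y = 1875.19, so Y = 1875.19/0.23 = 8153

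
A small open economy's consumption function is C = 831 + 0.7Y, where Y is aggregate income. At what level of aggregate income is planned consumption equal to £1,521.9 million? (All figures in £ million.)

Y = 987

831 + 0.7Y = 1521.9
0.7Y = 690.9, so Y = 690.9/0.7 = 987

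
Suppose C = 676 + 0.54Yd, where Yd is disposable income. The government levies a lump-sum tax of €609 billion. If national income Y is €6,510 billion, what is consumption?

Yd = Y − T = 6510 − 609 = 5901
C = 676 + 0.54(5901) = 676 + 3186.54 = 3862.54

C = 3862.54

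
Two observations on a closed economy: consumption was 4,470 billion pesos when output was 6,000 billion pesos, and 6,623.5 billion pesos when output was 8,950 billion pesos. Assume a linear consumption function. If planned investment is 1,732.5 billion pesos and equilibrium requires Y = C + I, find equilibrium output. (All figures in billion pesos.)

Y = 6750

MPC = (6623.5 − 4470)/(8950 − 6000) = 2153.5/2950 = 0.73
a = 4470 − 0.73(6000) = 90
Equilibrium: Y = 90 + 0.73Y + 1732.5
0.27Y = 1822.5, so Y = 1822.5/0.27 = 6750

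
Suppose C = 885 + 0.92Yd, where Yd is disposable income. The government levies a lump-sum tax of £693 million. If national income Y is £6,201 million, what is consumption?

Yd = Y − T = 6201 − 693 = 5508
C = 885 + 0.92(5508) = 885 + 5067.36 = 5952.36

C = 5952.36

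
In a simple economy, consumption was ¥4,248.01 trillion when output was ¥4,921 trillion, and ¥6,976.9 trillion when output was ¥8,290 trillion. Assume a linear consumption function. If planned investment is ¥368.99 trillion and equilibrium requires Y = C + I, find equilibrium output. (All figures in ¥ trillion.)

MPC = (6976.9 − 4248.01)/(8290 − 4921) = 2728.89/3369 = 0.81
a = 4248.01 − 0.81(4921) = 262
Equilibrium: Y = 262 + 0.81Y + 368.99
0.19Y = 630.99, so Y = 630.99/0.19 = 3321

Y = 3321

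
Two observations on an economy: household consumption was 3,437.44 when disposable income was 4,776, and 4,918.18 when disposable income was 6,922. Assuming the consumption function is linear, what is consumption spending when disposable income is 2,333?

C = 1751.77

MPC = (4918.18 − 3437.44)/(6922 − 4776) = 1480.74/2146 = 0.69
a = 3437.44 − 0.69(4776) = 3437.44 − 3295.44 = 142
C = 142 + 0.69(2333) = 142 + 1609.77 = 1751.77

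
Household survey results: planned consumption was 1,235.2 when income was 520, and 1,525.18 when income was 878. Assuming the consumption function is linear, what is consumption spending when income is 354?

MPC = (1525.18 − 1235.2)/(878 − 520) = 289.98/358 = 0.81
a = 1235.2 − 0.81(520) = 1235.2 − 421.2 = 814
C = 814 + 0.81(354) = 814 + 286.74 = 1100.74

C = 1100.74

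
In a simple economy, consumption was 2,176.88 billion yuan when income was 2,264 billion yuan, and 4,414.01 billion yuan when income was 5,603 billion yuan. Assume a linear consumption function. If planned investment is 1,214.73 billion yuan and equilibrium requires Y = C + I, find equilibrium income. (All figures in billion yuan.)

Y = 5681

MPC = (4414.01 − 2176.88)/(5603 − 2264) = 2237.13/3339 = 0.67
a = 2176.88 − 0.67(2264) = 660
Equilibrium: Y = 660 + 0.67Y + 1214.73
0.33Y = 1874.73, so Y = 1874.73/0.33 = 5681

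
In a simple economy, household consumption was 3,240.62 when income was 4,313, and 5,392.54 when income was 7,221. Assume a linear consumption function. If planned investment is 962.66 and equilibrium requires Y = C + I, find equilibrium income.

MPC = (5392.54 − 3240.62)/(7221 − 4313) = 2151.92/2908 = 0.74
a = 3240.62 − 0.74(4313) = 49
Equilibrium: Y = 49 + 0.74Y + 962.66
0.26Y = 1011.66, so Y = 1011.66/0.26 = 3891

Y = 3891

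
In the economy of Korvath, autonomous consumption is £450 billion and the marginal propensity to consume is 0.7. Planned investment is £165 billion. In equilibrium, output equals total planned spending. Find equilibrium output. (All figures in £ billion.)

Y = C + I = 450 + 0.7Y + 165
Y − 0.7Y = 615
0.3Y = 615, so Y = 615/0.3 = 2050

Y = 2050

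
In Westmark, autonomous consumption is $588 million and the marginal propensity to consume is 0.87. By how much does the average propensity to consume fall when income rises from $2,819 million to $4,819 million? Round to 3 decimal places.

At Y = 2819: C = 588 + 0.87(2819) = 3040.53, APC = 3040.53/2819 = 1.0786
At Y = 4819: C = 4780.53, APC = 4780.53/4819 = 0.9920
Fall in APC = 1.0786 − 0.9920 = 0.0866 ≈ 0.087

ΔAPC = 0.087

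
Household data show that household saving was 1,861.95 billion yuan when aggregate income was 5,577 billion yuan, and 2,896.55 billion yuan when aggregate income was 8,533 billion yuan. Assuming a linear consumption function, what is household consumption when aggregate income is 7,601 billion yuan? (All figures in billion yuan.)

C = 5030.65

MPS = ΔS/ΔY = (2896.55 − 1861.95)/(8533 − 5577) = 1034.6/2956 = 0.35
MPC = 1 − MPS = 0.65
Autonomous saving = 1861.95 − 0.35(5577) = -90, so a = 90
C = 90 + 0.65(7601) = 90 + 4940.65 = 5030.65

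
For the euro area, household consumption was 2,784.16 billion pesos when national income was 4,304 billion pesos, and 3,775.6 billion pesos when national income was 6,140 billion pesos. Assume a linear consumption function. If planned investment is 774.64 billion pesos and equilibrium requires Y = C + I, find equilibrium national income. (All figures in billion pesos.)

MPC = (3775.6 − 2784.16)/(6140 − 4304) = 991.44/1836 = 0.54
a = 2784.16 − 0.54(4304) = 460
Equilibrium: Y = 460 + 0.54Y + 774.64
0.46Y = 1234.64, so Y = 1234.64/0.46 = 2684

Y = 2684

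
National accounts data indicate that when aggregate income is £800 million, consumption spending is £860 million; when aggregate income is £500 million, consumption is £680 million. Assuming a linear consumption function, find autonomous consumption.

a = 380

MPC = ΔC/ΔY = (860 − 680)/(800 − 500) = 180/300 = 0.6
a = C − MPC·Y = 680 − 0.6(500) = 680 − 300 = 380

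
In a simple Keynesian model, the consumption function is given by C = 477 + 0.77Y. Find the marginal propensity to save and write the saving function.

MPS = 1 − MPC = 1 − 0.77 = 0.23
S = Y − C = -477 + 0.23Y

MPS = 0.23; S = -477 + 0.23Y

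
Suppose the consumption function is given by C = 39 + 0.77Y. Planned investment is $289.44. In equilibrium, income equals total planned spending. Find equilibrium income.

Y = 1428

Y = C + I = 39 + 0.77Y + 289.44
Y − 0.77Y = 328.44
0.23Y = 328.44, so Y = 328.44/0.23 = 1428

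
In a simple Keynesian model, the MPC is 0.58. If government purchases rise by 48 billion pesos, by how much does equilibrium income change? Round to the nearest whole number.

The multiplier is 1/(1 − MPC) = 1/0.42.
ΔY = 48/0.42 = 114.29 ≈ 114

ΔY ≈ 114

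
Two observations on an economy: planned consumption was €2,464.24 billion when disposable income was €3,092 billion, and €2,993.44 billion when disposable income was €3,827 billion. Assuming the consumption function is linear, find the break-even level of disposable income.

MPC = (2993.44 − 2464.24)/(3827 − 3092) = 529.2/735 = 0.72
a = 2464.24 − 0.72(3092) = 2464.24 − 2226.24 = 238
Break-even: Y = a/(1−MPC) = 238/0.28 = 850

Y = 850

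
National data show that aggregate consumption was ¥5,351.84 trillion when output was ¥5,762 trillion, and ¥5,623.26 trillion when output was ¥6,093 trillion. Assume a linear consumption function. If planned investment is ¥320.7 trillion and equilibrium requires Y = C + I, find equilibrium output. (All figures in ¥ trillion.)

Y = 5265

MPC = (5623.26 − 5351.84)/(6093 − 5762) = 271.42/331 = 0.82
a = 5351.84 − 0.82(5762) = 627
Equilibrium: Y = 627 + 0.82Y + 320.7
0.18Y = 947.7, so Y = 947.7/0.18 = 5265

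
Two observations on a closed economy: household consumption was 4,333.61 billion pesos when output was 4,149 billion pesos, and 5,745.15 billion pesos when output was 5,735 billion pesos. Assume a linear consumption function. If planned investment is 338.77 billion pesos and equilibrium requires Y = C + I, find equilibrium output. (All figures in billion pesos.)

Y = 8907

MPC = (5745.15 − 4333.61)/(5735 − 4149) = 1411.54/1586 = 0.89
a = 4333.61 − 0.89(4149) = 641
Equilibrium: Y = 641 + 0.89Y + 338.77
0.11Y = 979.77, so Y = 979.77/0.11 = 8907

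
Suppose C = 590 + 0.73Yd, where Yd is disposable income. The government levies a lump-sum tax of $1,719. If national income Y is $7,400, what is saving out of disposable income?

S = 943.87

Yd = Y − T = 7400 − 1719 = 5681
C = 590 + 0.73(5681) = 590 + 4147.13 = 4737.13
S = Yd − C = 5681 − 4737.13 = 943.87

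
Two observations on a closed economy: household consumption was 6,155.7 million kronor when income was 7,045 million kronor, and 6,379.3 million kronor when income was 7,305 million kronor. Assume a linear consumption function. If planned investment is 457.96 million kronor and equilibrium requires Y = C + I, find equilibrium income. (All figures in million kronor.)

MPC = (6379.3 − 6155.7)/(7305 − 7045) = 223.6/260 = 0.86
a = 6155.7 − 0.86(7045) = 97
Equilibrium: Y = 97 + 0.86Y + 457.96
0.14Y = 554.96, so Y = 554.96/0.14 = 3964

Y = 3964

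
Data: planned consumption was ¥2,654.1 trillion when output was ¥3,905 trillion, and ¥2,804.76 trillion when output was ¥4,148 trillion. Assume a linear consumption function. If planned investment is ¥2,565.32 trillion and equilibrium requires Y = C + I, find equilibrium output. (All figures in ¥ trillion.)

MPC = (2804.76 − 2654.1)/(4148 − 3905) = 150.66/243 = 0.62
a = 2654.1 − 0.62(3905) = 233
Equilibrium: Y = 233 + 0.62Y + 2565.32
0.38Y = 2798.32, so Y = 2798.32/0.38 = 7364

Y = 7364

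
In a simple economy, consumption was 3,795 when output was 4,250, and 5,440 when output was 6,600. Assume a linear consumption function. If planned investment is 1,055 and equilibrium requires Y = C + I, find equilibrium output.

Y = 6250

MPC = (5440 − 3795)/(6600 − 4250) = 1645/2350 = 0.7
a = 3795 − 0.7(4250) = 820
Equilibrium: Y = 820 + 0.7Y + 1055
0.3Y = 1875, so Y = 1875/0.3 = 6250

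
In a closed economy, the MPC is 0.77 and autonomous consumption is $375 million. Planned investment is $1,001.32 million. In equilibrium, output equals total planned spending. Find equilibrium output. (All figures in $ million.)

Y = C + I = 375 + 0.77Y + 1001.32
Y − 0.77Y = 1376.32
0.23Y = 1376.32, so Y = 1376.32/0.23 = 5984

Y = 5984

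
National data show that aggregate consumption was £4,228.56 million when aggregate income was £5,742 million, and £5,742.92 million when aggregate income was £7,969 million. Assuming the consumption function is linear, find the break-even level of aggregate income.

Y = 1012.5

MPC = (5742.92 − 4228.56)/(7969 − 5742) = 1514.36/2227 = 0.68
a = 4228.56 − 0.68(5742) = 4228.56 − 3904.56 = 324
Break-even: Y = a/(1−MPC) = 324/0.32 = 1012.5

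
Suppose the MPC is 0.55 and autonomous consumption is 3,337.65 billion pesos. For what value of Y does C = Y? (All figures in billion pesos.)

At break-even, C = Y: 3337.65 + 0.55Y = Y
0.45Y = 3337.65, so Y = 3337.65/0.45 = 7417

Y = 7417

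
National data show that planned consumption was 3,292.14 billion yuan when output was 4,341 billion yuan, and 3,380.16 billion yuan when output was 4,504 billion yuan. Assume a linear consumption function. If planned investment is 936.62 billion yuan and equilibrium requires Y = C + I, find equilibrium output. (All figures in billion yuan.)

Y = 4097

MPC = (3380.16 − 3292.14)/(4504 − 4341) = 88.02/163 = 0.54
a = 3292.14 − 0.54(4341) = 948
Equilibrium: Y = 948 + 0.54Y + 936.62
0.46Y = 1884.62, so Y = 1884.62/0.46 = 4097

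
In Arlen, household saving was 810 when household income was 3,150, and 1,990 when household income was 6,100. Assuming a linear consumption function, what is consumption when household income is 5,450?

MPS = ΔS/ΔY = (1990 − 810)/(6100 − 3150) = 1180/2950 = 0.4
MPC = 1 − MPS = 0.6
Autonomous saving = 810 − 0.4(3150) = -450, so a = 450
C = 450 + 0.6(5450) = 450 + 3270 = 3720

C = 3720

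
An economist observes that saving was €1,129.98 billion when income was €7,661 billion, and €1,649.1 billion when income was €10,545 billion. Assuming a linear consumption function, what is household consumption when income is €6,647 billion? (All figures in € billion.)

MPS = ΔS/ΔY = (1649.1 − 1129.98)/(10545 − 7661) = 519.12/2884 = 0.18
MPC = 1 − MPS = 0.82
Autonomous saving = 1129.98 − 0.18(7661) = -249, so a = 249
C = 249 + 0.82(6647) = 249 + 5450.54 = 5699.54

C = 5699.54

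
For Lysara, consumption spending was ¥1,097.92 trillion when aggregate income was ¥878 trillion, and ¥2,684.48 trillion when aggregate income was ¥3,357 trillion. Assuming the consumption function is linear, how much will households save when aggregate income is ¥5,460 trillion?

S = 1429.6

MPC = (2684.48 − 1097.92)/(3357 − 878) = 1586.56/2479 = 0.64
a = 1097.92 − 0.64(878) = 1097.92 − 561.92 = 536
C = 536 + 0.64(5460) = 4030.4
S = 5460 − 4030.4 = 1429.6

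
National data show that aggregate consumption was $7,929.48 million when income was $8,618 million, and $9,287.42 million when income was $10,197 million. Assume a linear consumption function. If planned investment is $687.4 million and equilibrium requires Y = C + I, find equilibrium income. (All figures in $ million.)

MPC = (9287.42 − 7929.48)/(10197 − 8618) = 1357.94/1579 = 0.86
a = 7929.48 − 0.86(8618) = 518
Equilibrium: Y = 518 + 0.86Y + 687.4
0.14Y = 1205.4, so Y = 1205.4/0.14 = 8610

Y = 8610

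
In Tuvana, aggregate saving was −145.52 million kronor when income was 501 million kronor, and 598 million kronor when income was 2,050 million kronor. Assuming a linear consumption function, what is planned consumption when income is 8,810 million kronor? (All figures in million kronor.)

MPS = ΔS/ΔY = (598 − (-145.52))/(2050 − 501) = 743.52/1549 = 0.48
MPC = 1 − MPS = 0.52
Autonomous saving = -145.52 − 0.48(501) = -386, so a = 386
C = 386 + 0.52(8810) = 386 + 4581.2 = 4967.2

C = 4967.2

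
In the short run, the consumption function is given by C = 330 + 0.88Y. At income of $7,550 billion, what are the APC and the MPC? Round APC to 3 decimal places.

MPC = 0.88 (the slope of the consumption function)
C = 330 + 0.88(7550) = 6974, so APC = 6974/7550 = 0.924

APC = 0.924; MPC = 0.88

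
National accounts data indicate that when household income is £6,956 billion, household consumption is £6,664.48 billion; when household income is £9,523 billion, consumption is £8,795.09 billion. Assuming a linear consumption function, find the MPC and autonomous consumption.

MPC = 0.83; a = 891

MPC = ΔC/ΔY = (8795.09 − 6664.48)/(9523 − 6956) = 2130.61/2567 = 0.83
a = C − MPC·Y = 6664.48 − 0.83(6956) = 6664.48 − 5773.48 = 891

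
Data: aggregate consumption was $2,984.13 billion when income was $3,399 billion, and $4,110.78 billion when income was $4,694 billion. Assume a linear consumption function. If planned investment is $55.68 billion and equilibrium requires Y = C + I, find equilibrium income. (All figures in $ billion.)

MPC = (4110.78 − 2984.13)/(4694 − 3399) = 1126.65/1295 = 0.87
a = 2984.13 − 0.87(3399) = 27
Equilibrium: Y = 27 + 0.87Y + 55.68
0.13Y = 82.68, so Y = 82.68/0.13 = 636

Y = 636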